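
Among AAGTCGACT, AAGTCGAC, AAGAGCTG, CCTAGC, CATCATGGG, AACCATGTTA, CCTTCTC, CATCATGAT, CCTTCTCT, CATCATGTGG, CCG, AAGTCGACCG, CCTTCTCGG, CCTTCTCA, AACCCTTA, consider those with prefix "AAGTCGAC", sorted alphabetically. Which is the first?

AAGTCGAC

Words with prefix "AAGTCGAC", in lexicographic order: "AAGTCGAC", "AAGTCGACCG", "AAGTCGACT"
The 1st is AAGTCGAC.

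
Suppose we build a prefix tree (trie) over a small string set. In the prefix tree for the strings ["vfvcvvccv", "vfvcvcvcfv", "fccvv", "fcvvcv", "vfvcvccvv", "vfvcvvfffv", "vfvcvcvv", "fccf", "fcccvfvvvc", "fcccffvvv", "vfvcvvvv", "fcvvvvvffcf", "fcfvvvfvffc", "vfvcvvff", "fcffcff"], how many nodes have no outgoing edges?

14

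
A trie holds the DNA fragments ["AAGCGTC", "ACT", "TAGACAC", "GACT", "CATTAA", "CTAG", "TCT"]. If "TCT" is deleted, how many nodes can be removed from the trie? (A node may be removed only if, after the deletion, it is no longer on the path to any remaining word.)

2

Walk "TCT" from the leaf back toward the root, removing each node that no remaining word uses.
The suffix "CT" (2 nodes) is used only by "TCT"; the node for "T" still has the child "A", so pruning stops there.
Nodes removed: 2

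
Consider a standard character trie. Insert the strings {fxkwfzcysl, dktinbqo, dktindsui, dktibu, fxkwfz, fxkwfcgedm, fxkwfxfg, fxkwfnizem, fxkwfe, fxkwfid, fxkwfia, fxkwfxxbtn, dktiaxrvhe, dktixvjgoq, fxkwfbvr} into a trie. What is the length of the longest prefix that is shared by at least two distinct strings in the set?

6

The deepest shared node is where two words last agree before diverging.
"fxkwfia" and "fxkwfid" agree on "fxkwfi" (6 characters) before diverging; nothing deeper is shared.
Longest shared-prefix length: 6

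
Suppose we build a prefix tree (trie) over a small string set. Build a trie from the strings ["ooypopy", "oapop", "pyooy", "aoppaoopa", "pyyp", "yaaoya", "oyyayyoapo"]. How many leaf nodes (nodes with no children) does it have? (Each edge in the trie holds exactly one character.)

Leaves are exactly the stored words that no other stored word extends.
Those words: "aoppaoopa", "oapop", "ooypopy", "oyyayyoapo", "pyooy", "pyyp", "yaaoya"
Leaf count: 7

7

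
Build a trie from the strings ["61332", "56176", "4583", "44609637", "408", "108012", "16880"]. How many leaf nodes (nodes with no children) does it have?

Leaves are exactly the stored words that no other stored word extends.
Those words: "108012", "16880", "408", "44609637", "4583", "56176", "61332"
Leaf count: 7

7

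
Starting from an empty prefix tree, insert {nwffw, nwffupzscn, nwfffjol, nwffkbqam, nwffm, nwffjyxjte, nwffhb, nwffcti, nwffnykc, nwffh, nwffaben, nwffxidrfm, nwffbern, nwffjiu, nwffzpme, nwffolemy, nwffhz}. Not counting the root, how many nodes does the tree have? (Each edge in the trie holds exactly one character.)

Trace insertions, counting only characters that open a new branch:
  "nwffw" → 5 new (n, w, f, f, w)
  "nwffupzscn" → prefix "nwff" already present; 6 new (u, p, z, s, c, n)
  "nwfffjol" → prefix "nwff" already present; 4 new (f, j, o, l)
  "nwffkbqam" → prefix "nwff" already present; 5 new (k, b, q, a, m)
  "nwffm" → prefix "nwff" already present; 1 new (m)
  "nwffjyxjte" → prefix "nwff" already present; 6 new (j, y, x, j, t, e)
  "nwffhb" → prefix "nwff" already present; 2 new (h, b)
  "nwffcti" → prefix "nwff" already present; 3 new (c, t, i)
  "nwffnykc" → prefix "nwff" already present; 4 new (n, y, k, c)
  "nwffh" → prefix "nwffh" already present; 0 new (none)
  "nwffaben" → prefix "nwff" already present; 4 new (a, b, e, n)
  "nwffxidrfm" → prefix "nwff" already present; 6 new (x, i, d, r, f, m)
  "nwffbern" → prefix "nwff" already present; 4 new (b, e, r, n)
  "nwffjiu" → prefix "nwffj" already present; 2 new (i, u)
  "nwffzpme" → prefix "nwff" already present; 4 new (z, p, m, e)
  "nwffolemy" → prefix "nwff" already present; 5 new (o, l, e, m, y)
  "nwffhz" → prefix "nwffh" already present; 1 new (z)
Total nodes = 5 + 6 + 4 + 5 + 1 + 6 + 2 + 3 + 4 + 0 + 4 + 6 + 4 + 2 + 4 + 5 + 1 = 62

62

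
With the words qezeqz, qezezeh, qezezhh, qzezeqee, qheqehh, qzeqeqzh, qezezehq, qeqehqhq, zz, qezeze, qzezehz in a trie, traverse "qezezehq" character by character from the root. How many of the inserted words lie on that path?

Traverse "qezezehq" character by character; count nodes along the way that are marked as word ends.
Prefixes of the query that are stored words: "qezeze", "qezezeh", "qezezehq"
Count: 3

3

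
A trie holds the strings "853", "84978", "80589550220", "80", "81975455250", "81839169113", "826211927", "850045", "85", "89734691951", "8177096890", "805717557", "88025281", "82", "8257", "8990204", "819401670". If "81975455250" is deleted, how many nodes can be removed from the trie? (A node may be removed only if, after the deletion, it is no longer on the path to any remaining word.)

After clearing the end-marker at "81975455250", prune upward until reaching a node still needed by another word.
The suffix "75455250" (8 nodes) is used only by "81975455250"; the node for "819" still has the child "4", so pruning stops there.
Nodes removed: 8

8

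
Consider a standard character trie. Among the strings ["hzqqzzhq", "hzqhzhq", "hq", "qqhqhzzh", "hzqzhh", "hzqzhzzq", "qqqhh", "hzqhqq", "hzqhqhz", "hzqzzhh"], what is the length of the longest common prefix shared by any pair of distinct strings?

5

Equivalently: take the maximum, over all pairs, of their longest common prefix length.
"hzqhqhz" and "hzqhqq" agree on "hzqhq" (5 characters) before diverging; nothing deeper is shared.
Longest shared-prefix length: 5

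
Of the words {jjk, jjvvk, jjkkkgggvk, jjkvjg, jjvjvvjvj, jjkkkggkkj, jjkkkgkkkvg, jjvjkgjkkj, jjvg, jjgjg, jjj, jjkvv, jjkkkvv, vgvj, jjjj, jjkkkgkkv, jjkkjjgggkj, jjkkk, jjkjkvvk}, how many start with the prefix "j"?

Walk to "j"; the words in its subtree are exactly those with that prefix.
Matches: "jjgjg", "jjj", "jjjj", "jjk", "jjkjkvvk", "jjkkjjgggkj", "jjkkk", "jjkkkgggvk", "jjkkkggkkj", "jjkkkgkkkvg", "jjkkkgkkv", "jjkkkvv", "jjkvjg", "jjkvv", "jjvg", "jjvjkgjkkj", "jjvjvvjvj", "jjvvk"
Count: 18

18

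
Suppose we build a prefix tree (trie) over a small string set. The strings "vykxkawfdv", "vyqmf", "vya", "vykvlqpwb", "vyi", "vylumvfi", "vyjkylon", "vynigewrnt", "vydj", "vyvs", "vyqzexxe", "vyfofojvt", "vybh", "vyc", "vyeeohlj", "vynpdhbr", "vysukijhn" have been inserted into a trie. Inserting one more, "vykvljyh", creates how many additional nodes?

Walking "vykvljyh" from the root, the first 5 characters ("vykvl") follow existing edges; "j" is the first miss.
Each of the 3 remaining characters creates one node.

3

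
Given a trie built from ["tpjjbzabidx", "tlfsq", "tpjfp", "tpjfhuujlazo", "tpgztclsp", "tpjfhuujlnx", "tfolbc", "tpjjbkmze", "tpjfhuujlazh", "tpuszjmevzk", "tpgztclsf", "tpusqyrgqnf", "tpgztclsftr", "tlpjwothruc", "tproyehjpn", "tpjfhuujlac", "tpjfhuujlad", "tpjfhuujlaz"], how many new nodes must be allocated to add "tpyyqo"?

Walking "tpyyqo" from the root, the first 2 characters ("tp") follow existing edges; "y" is the first miss.
New nodes needed: |"tpyyqo"| − 2 = 6 − 2 = 4.

4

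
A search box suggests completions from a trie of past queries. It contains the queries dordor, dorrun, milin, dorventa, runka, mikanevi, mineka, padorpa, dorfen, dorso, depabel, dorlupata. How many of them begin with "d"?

7

Walk to "d"; the words in its subtree are exactly those with that prefix.
Matches: "depabel", "dordor", "dorfen", "dorlupata", "dorrun", "dorso", "dorventa"
Count: 7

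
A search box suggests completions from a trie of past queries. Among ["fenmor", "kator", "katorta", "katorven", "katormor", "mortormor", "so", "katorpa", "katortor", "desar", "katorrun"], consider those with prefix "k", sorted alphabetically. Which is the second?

katormor

DFS of the "k" subtree visits, in order: "kator", "katormor", "katorpa", "katorrun", "katorta", "katortor", "katorven"
Position 2: katormor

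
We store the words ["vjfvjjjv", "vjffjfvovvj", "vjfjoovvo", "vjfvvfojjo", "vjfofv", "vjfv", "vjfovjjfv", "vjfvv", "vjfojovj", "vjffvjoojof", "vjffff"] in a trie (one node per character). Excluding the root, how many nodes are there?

Count nodes per top-level branch (shared prefixes stored once):
  'v'-branch (vjffff, vjffjfvovvj, vjffvjoojof, vjfjoovvo, vjfofv, vjfojovj, vjfovjjfv, vjfv, vjfvjjjv, vjfvv, vjfvvfojjo): 49 nodes
Sum: 49

49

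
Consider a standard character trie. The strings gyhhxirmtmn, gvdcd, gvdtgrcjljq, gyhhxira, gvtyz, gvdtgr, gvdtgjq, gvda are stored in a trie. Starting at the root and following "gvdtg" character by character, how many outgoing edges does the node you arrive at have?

Walk "gvdtg" from the root, arriving at one node.
Distinct next characters after "gvdtg": j, r.
That node has 2 child edges.

2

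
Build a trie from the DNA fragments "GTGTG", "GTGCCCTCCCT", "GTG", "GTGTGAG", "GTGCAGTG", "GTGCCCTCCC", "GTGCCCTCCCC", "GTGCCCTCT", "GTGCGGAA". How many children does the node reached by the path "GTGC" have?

3

Walk "GTGC" from the root, arriving at one node.
Characters that immediately follow "GTGC" among the stored strings: {A, C, G}.
That node has 3 child edges.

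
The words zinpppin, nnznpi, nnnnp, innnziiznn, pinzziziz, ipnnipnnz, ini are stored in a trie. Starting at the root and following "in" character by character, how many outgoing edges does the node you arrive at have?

The children of the "in" node are the distinct next characters among strings starting with "in".
Distinct next characters after "in": i, n.
That node has 2 child edges.

2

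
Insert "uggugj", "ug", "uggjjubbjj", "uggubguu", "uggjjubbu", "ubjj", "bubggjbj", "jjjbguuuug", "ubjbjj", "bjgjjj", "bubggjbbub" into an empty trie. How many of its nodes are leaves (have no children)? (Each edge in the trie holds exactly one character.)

Leaves are exactly the stored words that no other stored word extends.
Those words: "bjgjjj", "bubggjbbub", "bubggjbj", "jjjbguuuug", "ubjbjj", "ubjj", "uggjjubbjj", "uggjjubbu", "uggubguu", "uggugj"
Leaf count: 10

10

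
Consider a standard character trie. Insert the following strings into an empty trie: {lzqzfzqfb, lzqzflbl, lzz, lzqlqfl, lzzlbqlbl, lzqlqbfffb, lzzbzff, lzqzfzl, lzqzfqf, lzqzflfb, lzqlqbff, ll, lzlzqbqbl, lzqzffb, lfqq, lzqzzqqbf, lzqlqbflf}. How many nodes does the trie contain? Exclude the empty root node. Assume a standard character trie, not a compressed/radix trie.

Count nodes per top-level branch (shared prefixes stored once):
  'l'-branch (lfqq, ll, lzlzqbqbl, lzqlqbff, lzqlqbfffb, lzqlqbflf, lzqlqfl, lzqzffb, lzqzflbl, lzqzflfb, lzqzfqf, lzqzfzl, lzqzfzqfb, lzqzzqqbf, lzz, lzzbzff, lzzlbqlbl): 57 nodes
Sum: 57

57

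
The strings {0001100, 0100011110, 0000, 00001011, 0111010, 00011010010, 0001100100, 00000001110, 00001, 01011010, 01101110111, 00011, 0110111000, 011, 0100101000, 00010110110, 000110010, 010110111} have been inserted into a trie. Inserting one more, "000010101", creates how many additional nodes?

2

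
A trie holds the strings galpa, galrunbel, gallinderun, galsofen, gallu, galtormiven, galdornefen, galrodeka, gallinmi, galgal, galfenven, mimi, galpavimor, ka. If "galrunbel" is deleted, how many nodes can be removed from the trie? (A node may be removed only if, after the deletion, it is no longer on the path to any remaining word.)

5

After clearing the end-marker at "galrunbel", prune upward until reaching a node still needed by another word.
The suffix "unbel" (5 nodes) is used only by "galrunbel"; the node for "galr" still has the child "o", so pruning stops there.
Nodes removed: 5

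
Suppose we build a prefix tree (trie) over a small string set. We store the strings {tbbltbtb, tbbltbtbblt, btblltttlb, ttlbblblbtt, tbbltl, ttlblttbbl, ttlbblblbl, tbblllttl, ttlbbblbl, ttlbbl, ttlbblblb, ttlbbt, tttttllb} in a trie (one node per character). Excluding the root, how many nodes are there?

For each word, the new-node count is its length minus the longest prefix already in the trie:
  "tbbltbtb" → 8 new (t, b, b, l, t, b, t, b)
  "tbbltbtbblt" → prefix "tbbltbtb" already present; 3 new (b, l, t)
  "btblltttlb" → 10 new (b, t, b, l, l, t, t, t, l, b)
  "ttlbblblbtt" → prefix "t" already present; 10 new (t, l, b, b, l, b, l, b, t, t)
  "tbbltl" → prefix "tbblt" already present; 1 new (l)
  "ttlblttbbl" → prefix "ttlb" already present; 6 new (l, t, t, b, b, l)
  "ttlbblblbl" → prefix "ttlbblblb" already present; 1 new (l)
  "tbblllttl" → prefix "tbbl" already present; 5 new (l, l, t, t, l)
  "ttlbbblbl" → prefix "ttlbb" already present; 4 new (b, l, b, l)
  "ttlbbl" → prefix "ttlbbl" already present; 0 new (none)
  "ttlbblblb" → prefix "ttlbblblb" already present; 0 new (none)
  "ttlbbt" → prefix "ttlbb" already present; 1 new (t)
  "tttttllb" → prefix "tt" already present; 6 new (t, t, t, l, l, b)
Total nodes = 8 + 3 + 10 + 10 + 1 + 6 + 1 + 5 + 4 + 0 + 0 + 1 + 6 = 55

55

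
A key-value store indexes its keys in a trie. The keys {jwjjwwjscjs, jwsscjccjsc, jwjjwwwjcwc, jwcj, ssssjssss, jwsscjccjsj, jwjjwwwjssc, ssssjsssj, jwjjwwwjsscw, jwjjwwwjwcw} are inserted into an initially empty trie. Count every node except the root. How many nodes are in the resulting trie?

Trace insertions, counting only characters that open a new branch:
  "jwjjwwjscjs" → 11 new (j, w, j, j, w, w, j, s, c, j, s)
  "jwsscjccjsc" → prefix "jw" already present; 9 new (s, s, c, j, c, c, j, s, c)
  "jwjjwwwjcwc" → prefix "jwjjww" already present; 5 new (w, j, c, w, c)
  "jwcj" → prefix "jw" already present; 2 new (c, j)
  "ssssjssss" → 9 new (s, s, s, s, j, s, s, s, s)
  "jwsscjccjsj" → prefix "jwsscjccjs" already present; 1 new (j)
  "jwjjwwwjssc" → prefix "jwjjwwwj" already present; 3 new (s, s, c)
  "ssssjsssj" → prefix "ssssjsss" already present; 1 new (j)
  "jwjjwwwjsscw" → prefix "jwjjwwwjssc" already present; 1 new (w)
  "jwjjwwwjwcw" → prefix "jwjjwwwj" already present; 3 new (w, c, w)
Total nodes = 11 + 9 + 5 + 2 + 9 + 1 + 3 + 1 + 1 + 3 = 45

45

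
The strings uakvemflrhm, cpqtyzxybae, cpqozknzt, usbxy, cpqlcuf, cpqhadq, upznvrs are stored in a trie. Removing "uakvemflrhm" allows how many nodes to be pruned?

10

Walk "uakvemflrhm" from the leaf back toward the root, removing each node that no remaining word uses.
The suffix "akvemflrhm" (10 nodes) is used only by "uakvemflrhm"; the node for "u" still has the child "s", so pruning stops there.
Nodes removed: 10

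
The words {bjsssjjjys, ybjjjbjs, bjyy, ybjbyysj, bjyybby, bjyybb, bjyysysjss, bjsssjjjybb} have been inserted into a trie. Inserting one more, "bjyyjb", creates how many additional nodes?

2

The longest prefix of "bjyyjb" already in the trie is "bjyy" (length 4).
Each of the 2 remaining characters creates one node.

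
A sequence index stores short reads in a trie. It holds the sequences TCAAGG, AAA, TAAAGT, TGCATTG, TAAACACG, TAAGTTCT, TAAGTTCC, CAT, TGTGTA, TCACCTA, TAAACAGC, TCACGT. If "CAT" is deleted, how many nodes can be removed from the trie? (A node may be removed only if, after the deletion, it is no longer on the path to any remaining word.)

3

After clearing the end-marker at "CAT", prune upward until reaching a node still needed by another word.
No other word shares any prefix with "CAT", so all 3 of its nodes go.
Nodes removed: 3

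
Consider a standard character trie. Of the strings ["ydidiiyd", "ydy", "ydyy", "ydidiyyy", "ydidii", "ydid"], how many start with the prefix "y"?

Walk to "y"; the words in its subtree are exactly those with that prefix.
Matches: "ydid", "ydidii", "ydidiiyd", "ydidiyyy", "ydy", "ydyy"
Count: 6

6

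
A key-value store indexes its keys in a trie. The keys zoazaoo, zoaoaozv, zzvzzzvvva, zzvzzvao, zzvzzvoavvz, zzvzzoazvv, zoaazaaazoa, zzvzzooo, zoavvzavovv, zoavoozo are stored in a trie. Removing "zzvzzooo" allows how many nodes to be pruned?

A node on "zzvzzooo"'s path can go only if nothing else ends at it or branches off below it.
The suffix "oo" (2 nodes) is used only by "zzvzzooo"; the node for "zzvzzo" still has the child "a", so pruning stops there.
Nodes removed: 2

2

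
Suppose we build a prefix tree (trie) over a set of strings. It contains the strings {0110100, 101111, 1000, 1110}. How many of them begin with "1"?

3

Traverse to the node for "1", then collect every word in that subtree.
Matches: "1000", "101111", "1110"
Count: 3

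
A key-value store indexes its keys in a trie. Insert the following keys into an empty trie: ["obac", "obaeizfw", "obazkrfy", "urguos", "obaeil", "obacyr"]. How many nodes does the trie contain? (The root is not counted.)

Count nodes per top-level branch (shared prefixes stored once):
  'o'-branch (obac, obacyr, obaeil, obaeizfw, obazkrfy): 17 nodes
  'u'-branch (urguos): 6 nodes
Sum: 23

23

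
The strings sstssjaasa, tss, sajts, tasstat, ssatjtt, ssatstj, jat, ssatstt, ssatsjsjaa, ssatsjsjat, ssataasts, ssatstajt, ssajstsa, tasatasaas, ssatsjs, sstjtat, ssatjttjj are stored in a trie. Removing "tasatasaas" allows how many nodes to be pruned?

7

A node on "tasatasaas"'s path can go only if nothing else ends at it or branches off below it.
The suffix "atasaas" (7 nodes) is used only by "tasatasaas"; the node for "tas" still has the child "s", so pruning stops there.
Nodes removed: 7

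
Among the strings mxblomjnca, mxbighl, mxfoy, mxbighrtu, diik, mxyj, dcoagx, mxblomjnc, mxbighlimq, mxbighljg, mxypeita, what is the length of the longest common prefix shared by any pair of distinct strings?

9

The deepest shared node is where two words last agree before diverging.
e.g. "mxblomjnc" and "mxblomjnca" share the prefix "mxblomjnc" of length 9; no pair shares a longer one.
Longest shared-prefix length: 9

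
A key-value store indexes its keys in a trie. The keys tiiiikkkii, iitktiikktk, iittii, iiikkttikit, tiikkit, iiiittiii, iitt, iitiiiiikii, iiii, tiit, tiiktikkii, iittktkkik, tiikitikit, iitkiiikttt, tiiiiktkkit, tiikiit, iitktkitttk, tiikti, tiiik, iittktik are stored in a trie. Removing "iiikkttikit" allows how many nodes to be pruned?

8

Walk "iiikkttikit" from the leaf back toward the root, removing each node that no remaining word uses.
The suffix "kkttikit" (8 nodes) is used only by "iiikkttikit"; the node for "iii" still has the child "i", so pruning stops there.
Nodes removed: 8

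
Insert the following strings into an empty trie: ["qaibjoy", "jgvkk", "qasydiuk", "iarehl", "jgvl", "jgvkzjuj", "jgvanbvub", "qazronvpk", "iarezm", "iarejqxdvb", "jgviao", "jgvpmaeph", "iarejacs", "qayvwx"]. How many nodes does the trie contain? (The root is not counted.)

66

For each word, the new-node count is its length minus the longest prefix already in the trie:
  "qaibjoy" → 7 new (q, a, i, b, j, o, y)
  "jgvkk" → 5 new (j, g, v, k, k)
  "qasydiuk" → prefix "qa" already present; 6 new (s, y, d, i, u, k)
  "iarehl" → 6 new (i, a, r, e, h, l)
  "jgvl" → prefix "jgv" already present; 1 new (l)
  "jgvkzjuj" → prefix "jgvk" already present; 4 new (z, j, u, j)
  "jgvanbvub" → prefix "jgv" already present; 6 new (a, n, b, v, u, b)
  "qazronvpk" → prefix "qa" already present; 7 new (z, r, o, n, v, p, k)
  "iarezm" → prefix "iare" already present; 2 new (z, m)
  "iarejqxdvb" → prefix "iare" already present; 6 new (j, q, x, d, v, b)
  "jgviao" → prefix "jgv" already present; 3 new (i, a, o)
  "jgvpmaeph" → prefix "jgv" already present; 6 new (p, m, a, e, p, h)
  "iarejacs" → prefix "iarej" already present; 3 new (a, c, s)
  "qayvwx" → prefix "qa" already present; 4 new (y, v, w, x)
Total nodes = 7 + 5 + 6 + 6 + 1 + 4 + 6 + 7 + 2 + 6 + 3 + 6 + 3 + 4 = 66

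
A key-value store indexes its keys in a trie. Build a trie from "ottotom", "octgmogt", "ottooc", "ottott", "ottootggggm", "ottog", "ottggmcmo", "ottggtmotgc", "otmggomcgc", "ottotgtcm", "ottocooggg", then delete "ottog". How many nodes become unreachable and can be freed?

1

After clearing the end-marker at "ottog", prune upward until reaching a node still needed by another word.
The suffix "g" (1 node) is used only by "ottog"; the node for "otto" still has the child "t", so pruning stops there.
Nodes removed: 1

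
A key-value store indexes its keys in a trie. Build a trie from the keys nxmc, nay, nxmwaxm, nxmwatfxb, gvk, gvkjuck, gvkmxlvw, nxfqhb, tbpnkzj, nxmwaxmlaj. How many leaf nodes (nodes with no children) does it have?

8

A leaf is a node with no children — equivalently, the end of a word that is not a proper prefix of any other stored word.
Those words: "gvkjuck", "gvkmxlvw", "nay", "nxfqhb", "nxmc", "nxmwatfxb", "nxmwaxmlaj", "tbpnkzj"
Leaf count: 8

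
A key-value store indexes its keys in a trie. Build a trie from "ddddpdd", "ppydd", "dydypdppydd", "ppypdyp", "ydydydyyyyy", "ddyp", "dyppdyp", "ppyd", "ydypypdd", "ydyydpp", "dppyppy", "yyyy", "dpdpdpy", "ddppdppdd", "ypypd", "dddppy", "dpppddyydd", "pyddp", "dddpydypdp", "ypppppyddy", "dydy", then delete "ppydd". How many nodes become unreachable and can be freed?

A node on "ppydd"'s path can go only if nothing else ends at it or branches off below it.
The suffix "d" (1 node) is used only by "ppydd"; "ppyd" is itself a stored word, so pruning stops there.
Nodes removed: 1

1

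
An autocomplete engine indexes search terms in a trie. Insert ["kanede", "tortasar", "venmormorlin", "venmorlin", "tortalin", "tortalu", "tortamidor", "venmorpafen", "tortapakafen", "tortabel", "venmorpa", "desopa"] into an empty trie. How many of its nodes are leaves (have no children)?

11

Leaves are exactly the stored words that no other stored word extends.
Those words: "desopa", "kanede", "tortabel", "tortalin", "tortalu", "tortamidor", "tortapakafen", "tortasar", "venmorlin", "venmormorlin", "venmorpafen"
Leaf count: 11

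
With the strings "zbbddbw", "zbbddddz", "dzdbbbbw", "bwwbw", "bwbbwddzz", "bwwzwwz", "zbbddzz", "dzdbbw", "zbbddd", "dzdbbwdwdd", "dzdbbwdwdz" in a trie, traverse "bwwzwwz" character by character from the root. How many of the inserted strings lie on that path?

1

Traverse "bwwzwwz" character by character; count nodes along the way that are marked as word ends.
Prefixes of the query that are stored words: "bwwzwwz"
Count: 1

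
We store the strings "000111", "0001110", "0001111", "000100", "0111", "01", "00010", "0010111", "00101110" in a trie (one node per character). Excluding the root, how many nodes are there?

19

Trie structure (* marks end of a word):
(root)
└─ 0
   ├─ 0
   │  ├─ 0
   │  │  └─ 1
   │  │     ├─ 0 *
   │  │     │  └─ 0 *
   │  │     └─ 1
   │  │        └─ 1 *
   │  │           ├─ 0 *
   │  │           └─ 1 *
   │  └─ 1
   │     └─ 0
   │        └─ 1
   │           └─ 1
   │              └─ 1 *
   │                 └─ 0 *
   └─ 1 *
      └─ 1
         └─ 1 *
Counting every labelled node above: 19.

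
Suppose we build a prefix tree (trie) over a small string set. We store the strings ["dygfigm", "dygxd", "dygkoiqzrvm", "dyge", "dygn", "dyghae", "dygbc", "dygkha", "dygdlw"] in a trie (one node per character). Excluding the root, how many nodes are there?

29

Count nodes per top-level branch (shared prefixes stored once):
  'd'-branch (dygbc, dygdlw, dyge, dygfigm, dyghae, dygkha, dygkoiqzrvm, dygn, dygxd): 29 nodes
Sum: 29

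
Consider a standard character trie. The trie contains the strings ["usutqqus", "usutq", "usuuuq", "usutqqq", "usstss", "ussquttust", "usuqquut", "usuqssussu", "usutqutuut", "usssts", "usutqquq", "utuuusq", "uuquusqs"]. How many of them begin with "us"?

11

Filter for entries beginning with "us":
Matches: "ussquttust", "usssts", "usstss", "usuqquut", "usuqssussu", "usutq", "usutqqq", "usutqquq", "usutqqus", "usutqutuut", "usuuuq"
Count: 11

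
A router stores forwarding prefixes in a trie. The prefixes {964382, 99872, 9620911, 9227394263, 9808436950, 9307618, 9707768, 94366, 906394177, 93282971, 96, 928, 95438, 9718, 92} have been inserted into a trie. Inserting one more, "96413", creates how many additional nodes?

2

The longest prefix of "96413" already in the trie is "964" (length 3).
Each of the 2 remaining characters creates one node.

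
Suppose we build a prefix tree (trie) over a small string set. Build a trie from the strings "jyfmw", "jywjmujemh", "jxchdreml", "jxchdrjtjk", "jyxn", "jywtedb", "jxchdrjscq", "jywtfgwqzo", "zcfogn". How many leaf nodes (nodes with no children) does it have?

Leaves are exactly the stored words that no other stored word extends.
Those words: "jxchdreml", "jxchdrjscq", "jxchdrjtjk", "jyfmw", "jywjmujemh", "jywtedb", "jywtfgwqzo", "jyxn", "zcfogn"
Leaf count: 9

9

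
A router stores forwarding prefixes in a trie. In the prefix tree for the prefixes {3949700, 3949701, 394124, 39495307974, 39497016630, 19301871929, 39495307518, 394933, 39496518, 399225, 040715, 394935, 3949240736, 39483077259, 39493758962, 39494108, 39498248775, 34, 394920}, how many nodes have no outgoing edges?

18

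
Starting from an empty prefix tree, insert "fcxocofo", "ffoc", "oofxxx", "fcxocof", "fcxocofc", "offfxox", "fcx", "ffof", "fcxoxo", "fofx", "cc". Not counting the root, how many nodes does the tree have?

32

Insert word by word; a character creates a node only if that edge doesn't already exist:
  "fcxocofo" → 8 new (f, c, x, o, c, o, f, o)
  "ffoc" → prefix "f" already present; 3 new (f, o, c)
  "oofxxx" → 6 new (o, o, f, x, x, x)
  "fcxocof" → prefix "fcxocof" already present; 0 new (none)
  "fcxocofc" → prefix "fcxocof" already present; 1 new (c)
  "offfxox" → prefix "o" already present; 6 new (f, f, f, x, o, x)
  "fcx" → prefix "fcx" already present; 0 new (none)
  "ffof" → prefix "ffo" already present; 1 new (f)
  "fcxoxo" → prefix "fcxo" already present; 2 new (x, o)
  "fofx" → prefix "f" already present; 3 new (o, f, x)
  "cc" → 2 new (c, c)
Total nodes = 8 + 3 + 6 + 0 + 1 + 6 + 0 + 1 + 2 + 3 + 2 = 32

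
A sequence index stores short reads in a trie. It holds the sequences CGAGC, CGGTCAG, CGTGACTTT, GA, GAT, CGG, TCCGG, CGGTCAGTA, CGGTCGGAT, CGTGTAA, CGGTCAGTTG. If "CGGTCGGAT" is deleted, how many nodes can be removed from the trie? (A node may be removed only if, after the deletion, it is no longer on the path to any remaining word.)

After clearing the end-marker at "CGGTCGGAT", prune upward until reaching a node still needed by another word.
The suffix "GGAT" (4 nodes) is used only by "CGGTCGGAT"; the node for "CGGTC" still has the child "A", so pruning stops there.
Nodes removed: 4

4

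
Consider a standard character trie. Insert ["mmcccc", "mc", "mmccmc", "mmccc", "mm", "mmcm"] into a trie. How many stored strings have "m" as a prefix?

6

Walk to "m"; the words in its subtree are exactly those with that prefix.
Words under "m": mc, mm, mmccc, mmcccc, mmccmc, mmcm
Count: 6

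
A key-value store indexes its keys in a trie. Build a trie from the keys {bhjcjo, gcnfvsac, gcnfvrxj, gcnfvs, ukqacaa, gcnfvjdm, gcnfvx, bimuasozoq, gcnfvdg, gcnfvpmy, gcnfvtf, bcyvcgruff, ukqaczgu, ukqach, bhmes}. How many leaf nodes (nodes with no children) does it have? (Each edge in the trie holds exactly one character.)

14

Leaves are exactly the stored words that no other stored word extends.
Those words: "bcyvcgruff", "bhjcjo", "bhmes", "bimuasozoq", "gcnfvdg", "gcnfvjdm", "gcnfvpmy", "gcnfvrxj", "gcnfvsac", "gcnfvtf", "gcnfvx", "ukqacaa", "ukqach", "ukqaczgu"
Leaf count: 14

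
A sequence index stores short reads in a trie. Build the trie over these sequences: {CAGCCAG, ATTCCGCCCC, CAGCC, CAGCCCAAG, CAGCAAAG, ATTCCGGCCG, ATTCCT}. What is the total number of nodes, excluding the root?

30

Count nodes per top-level branch (shared prefixes stored once):
  'A'-branch (ATTCCGCCCC, ATTCCGGCCG, ATTCCT): 15 nodes
  'C'-branch (CAGCAAAG, CAGCC, CAGCCAG, CAGCCCAAG): 15 nodes
Sum: 30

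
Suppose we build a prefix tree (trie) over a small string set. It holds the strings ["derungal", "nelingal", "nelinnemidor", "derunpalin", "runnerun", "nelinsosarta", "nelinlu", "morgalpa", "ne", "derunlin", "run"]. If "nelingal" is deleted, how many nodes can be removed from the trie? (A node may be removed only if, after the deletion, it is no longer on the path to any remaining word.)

Walk "nelingal" from the leaf back toward the root, removing each node that no remaining word uses.
The suffix "gal" (3 nodes) is used only by "nelingal"; the node for "nelin" still has the child "n", so pruning stops there.
Nodes removed: 3

3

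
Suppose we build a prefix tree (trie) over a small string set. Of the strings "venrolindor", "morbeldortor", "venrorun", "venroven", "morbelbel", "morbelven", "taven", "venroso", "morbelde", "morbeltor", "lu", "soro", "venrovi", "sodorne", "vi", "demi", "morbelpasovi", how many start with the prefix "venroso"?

Traverse to the node for "venroso", then collect every word in that subtree.
Matches: "venroso"
Count: 1

1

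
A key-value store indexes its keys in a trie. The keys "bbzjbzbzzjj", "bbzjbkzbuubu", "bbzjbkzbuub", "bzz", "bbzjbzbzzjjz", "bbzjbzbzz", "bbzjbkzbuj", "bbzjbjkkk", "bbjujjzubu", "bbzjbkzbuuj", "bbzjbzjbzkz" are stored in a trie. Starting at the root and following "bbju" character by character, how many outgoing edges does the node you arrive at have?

1

Follow the path "bbju" to its node, then look at its outgoing edges.
Characters that immediately follow "bbju" among the stored strings: {j}.
That node has 1 child edge.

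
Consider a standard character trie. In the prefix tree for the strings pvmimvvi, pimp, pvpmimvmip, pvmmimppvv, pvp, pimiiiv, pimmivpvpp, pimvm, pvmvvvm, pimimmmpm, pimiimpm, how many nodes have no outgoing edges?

10

Leaves are exactly the stored words that no other stored word extends.
Those words: "pimiiiv", "pimiimpm", "pimimmmpm", "pimmivpvpp", "pimp", "pimvm", "pvmimvvi", "pvmmimppvv", "pvmvvvm", "pvpmimvmip"
Leaf count: 10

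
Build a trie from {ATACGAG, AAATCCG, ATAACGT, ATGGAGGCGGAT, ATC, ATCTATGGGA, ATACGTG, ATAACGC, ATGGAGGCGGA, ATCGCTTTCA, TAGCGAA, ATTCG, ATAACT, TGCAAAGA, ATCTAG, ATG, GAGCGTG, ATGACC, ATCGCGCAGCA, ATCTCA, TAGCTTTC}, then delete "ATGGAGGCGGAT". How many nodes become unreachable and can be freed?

1

After clearing the end-marker at "ATGGAGGCGGAT", prune upward until reaching a node still needed by another word.
The suffix "T" (1 node) is used only by "ATGGAGGCGGAT"; "ATGGAGGCGGA" is itself a stored word, so pruning stops there.
Nodes removed: 1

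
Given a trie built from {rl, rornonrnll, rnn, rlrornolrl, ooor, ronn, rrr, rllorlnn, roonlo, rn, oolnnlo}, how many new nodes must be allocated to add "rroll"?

The longest prefix of "rroll" already in the trie is "rr" (length 2).
So 5 − 2 = 3 new nodes.

3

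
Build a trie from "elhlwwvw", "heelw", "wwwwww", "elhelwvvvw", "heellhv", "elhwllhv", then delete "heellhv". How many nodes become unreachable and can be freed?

3

After clearing the end-marker at "heellhv", prune upward until reaching a node still needed by another word.
The suffix "lhv" (3 nodes) is used only by "heellhv"; the node for "heel" still has the child "w", so pruning stops there.
Nodes removed: 3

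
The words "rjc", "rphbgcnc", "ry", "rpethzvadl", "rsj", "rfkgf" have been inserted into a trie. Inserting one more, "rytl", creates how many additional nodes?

Walking "rytl" from the root, the first 2 characters ("ry") follow existing edges; "t" is the first miss.
So 4 − 2 = 2 new nodes.

2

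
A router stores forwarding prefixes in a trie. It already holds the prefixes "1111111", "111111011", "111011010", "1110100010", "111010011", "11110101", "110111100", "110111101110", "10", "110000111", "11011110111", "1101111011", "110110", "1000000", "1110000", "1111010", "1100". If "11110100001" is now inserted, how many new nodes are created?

4

Walking "11110100001" from the root, the first 7 characters ("1111010") follow existing edges; "0" is the first miss.
New nodes needed: |"11110100001"| − 7 = 11 − 7 = 4.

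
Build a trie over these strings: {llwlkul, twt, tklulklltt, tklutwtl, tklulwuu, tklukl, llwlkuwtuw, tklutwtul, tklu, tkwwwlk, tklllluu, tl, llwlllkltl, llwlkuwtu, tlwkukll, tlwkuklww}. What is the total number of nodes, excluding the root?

59

Insert word by word; a character creates a node only if that edge doesn't already exist:
  "llwlkul" → 7 new (l, l, w, l, k, u, l)
  "twt" → 3 new (t, w, t)
  "tklulklltt" → prefix "t" already present; 9 new (k, l, u, l, k, l, l, t, t)
  "tklutwtl" → prefix "tklu" already present; 4 new (t, w, t, l)
  "tklulwuu" → prefix "tklul" already present; 3 new (w, u, u)
  "tklukl" → prefix "tklu" already present; 2 new (k, l)
  "llwlkuwtuw" → prefix "llwlku" already present; 4 new (w, t, u, w)
  "tklutwtul" → prefix "tklutwt" already present; 2 new (u, l)
  "tklu" → prefix "tklu" already present; 0 new (none)
  "tkwwwlk" → prefix "tk" already present; 5 new (w, w, w, l, k)
  "tklllluu" → prefix "tkl" already present; 5 new (l, l, l, u, u)
  "tl" → prefix "t" already present; 1 new (l)
  "llwlllkltl" → prefix "llwl" already present; 6 new (l, l, k, l, t, l)
  "llwlkuwtu" → prefix "llwlkuwtu" already present; 0 new (none)
  "tlwkukll" → prefix "tl" already present; 6 new (w, k, u, k, l, l)
  "tlwkuklww" → prefix "tlwkukl" already present; 2 new (w, w)
Total nodes = 7 + 3 + 9 + 4 + 3 + 2 + 4 + 2 + 0 + 5 + 5 + 1 + 6 + 0 + 6 + 2 = 59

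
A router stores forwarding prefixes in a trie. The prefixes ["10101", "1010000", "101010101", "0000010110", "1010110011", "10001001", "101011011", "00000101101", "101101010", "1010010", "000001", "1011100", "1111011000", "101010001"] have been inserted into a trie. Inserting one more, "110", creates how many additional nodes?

1

"11" is already a path in the trie; the remaining "0" must be added.
Each of the 1 remaining characters creates one node.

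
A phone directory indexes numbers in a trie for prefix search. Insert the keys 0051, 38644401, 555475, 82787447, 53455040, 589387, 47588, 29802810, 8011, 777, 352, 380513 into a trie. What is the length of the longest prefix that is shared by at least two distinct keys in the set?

2

Equivalently: take the maximum, over all pairs, of their longest common prefix length.
"380513" and "38644401" agree on "38" (2 characters) before diverging; nothing deeper is shared.
Longest shared-prefix length: 2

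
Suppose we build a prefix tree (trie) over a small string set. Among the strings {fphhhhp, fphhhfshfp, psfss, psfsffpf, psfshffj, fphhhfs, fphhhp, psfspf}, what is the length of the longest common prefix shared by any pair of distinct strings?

7

Equivalently: take the maximum, over all pairs, of their longest common prefix length.
e.g. "fphhhfs" and "fphhhfshfp" share the prefix "fphhhfs" of length 7; no pair shares a longer one.
Longest shared-prefix length: 7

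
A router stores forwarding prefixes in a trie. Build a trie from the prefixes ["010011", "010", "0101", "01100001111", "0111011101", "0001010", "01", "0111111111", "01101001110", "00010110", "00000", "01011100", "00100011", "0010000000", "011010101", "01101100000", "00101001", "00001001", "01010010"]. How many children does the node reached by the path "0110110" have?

1

Walk "0110110" from the root, arriving at one node.
Distinct next characters after "0110110": 0.
That node has 1 child edge.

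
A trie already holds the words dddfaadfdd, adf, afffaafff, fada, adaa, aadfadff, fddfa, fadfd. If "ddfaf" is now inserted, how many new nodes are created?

Walking "ddfaf" from the root, the first 2 characters ("dd") follow existing edges; "f" is the first miss.
So 5 − 2 = 3 new nodes.

3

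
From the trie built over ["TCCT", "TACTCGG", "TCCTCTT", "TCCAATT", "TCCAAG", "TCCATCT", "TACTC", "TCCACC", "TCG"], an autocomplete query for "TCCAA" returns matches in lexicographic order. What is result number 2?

Filter for "TCCAA…" and sort: "TCCAAG", "TCCAATT"
The 2nd is TCCAATT.

TCCAATT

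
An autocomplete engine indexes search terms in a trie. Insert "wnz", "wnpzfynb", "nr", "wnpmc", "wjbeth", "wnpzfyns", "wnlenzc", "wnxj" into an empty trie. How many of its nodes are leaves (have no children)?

Leaves are exactly the stored words that no other stored word extends.
Those words: "nr", "wjbeth", "wnlenzc", "wnpmc", "wnpzfynb", "wnpzfyns", "wnxj", "wnz"
Leaf count: 8

8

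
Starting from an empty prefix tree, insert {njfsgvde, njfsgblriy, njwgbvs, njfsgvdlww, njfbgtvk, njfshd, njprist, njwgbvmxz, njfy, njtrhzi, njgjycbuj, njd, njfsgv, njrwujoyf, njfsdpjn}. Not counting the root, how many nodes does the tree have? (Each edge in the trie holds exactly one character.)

Count nodes per top-level branch (shared prefixes stored once):
  'n'-branch (njd, njfbgtvk, njfsdpjn, njfsgblriy, njfsgv, njfsgvde, njfsgvdlww, njfshd, njfy, njgjycbuj, njprist, njrwujoyf, njtrhzi, njwgbvmxz, njwgbvs): 61 nodes
Sum: 61

61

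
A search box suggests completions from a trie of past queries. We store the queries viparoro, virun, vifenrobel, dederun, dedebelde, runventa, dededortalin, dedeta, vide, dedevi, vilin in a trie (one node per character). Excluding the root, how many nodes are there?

56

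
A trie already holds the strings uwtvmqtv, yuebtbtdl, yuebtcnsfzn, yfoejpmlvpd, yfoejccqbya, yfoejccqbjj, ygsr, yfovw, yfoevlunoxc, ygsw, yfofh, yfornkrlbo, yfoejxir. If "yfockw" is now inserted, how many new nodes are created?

"yfo" is already a path in the trie; the remaining "ckw" must be added.
Each of the 3 remaining characters creates one node.

3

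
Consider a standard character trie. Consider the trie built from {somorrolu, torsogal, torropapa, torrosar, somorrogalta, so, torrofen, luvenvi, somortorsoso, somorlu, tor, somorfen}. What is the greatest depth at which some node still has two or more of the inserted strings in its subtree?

7

Equivalently: take the maximum, over all pairs, of their longest common prefix length.
"somorrogalta" and "somorrolu" agree on "somorro" (7 characters) before diverging; nothing deeper is shared.
Longest shared-prefix length: 7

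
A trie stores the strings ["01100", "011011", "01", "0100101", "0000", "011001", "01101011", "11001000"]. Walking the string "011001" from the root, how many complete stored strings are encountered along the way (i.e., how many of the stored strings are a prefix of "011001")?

3

Walk "011001" from the root; an end-of-word marker is hit whenever a stored word is a prefix of "011001".
Prefixes of the query that are stored words: "01", "01100", "011001"
Count: 3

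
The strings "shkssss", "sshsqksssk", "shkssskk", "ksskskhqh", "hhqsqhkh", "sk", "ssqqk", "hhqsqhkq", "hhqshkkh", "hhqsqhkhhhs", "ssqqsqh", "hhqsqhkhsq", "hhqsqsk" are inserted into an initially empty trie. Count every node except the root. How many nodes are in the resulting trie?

54

Count nodes per top-level branch (shared prefixes stored once):
  'h'-branch (hhqshkkh, hhqsqhkh, hhqsqhkhhhs, hhqsqhkhsq, hhqsqhkq, hhqsqsk): 20 nodes
  'k'-branch (ksskskhqh): 9 nodes
  's'-branch (shkssskk, shkssss, sk, sshsqksssk, ssqqk, ssqqsqh): 25 nodes
Sum: 54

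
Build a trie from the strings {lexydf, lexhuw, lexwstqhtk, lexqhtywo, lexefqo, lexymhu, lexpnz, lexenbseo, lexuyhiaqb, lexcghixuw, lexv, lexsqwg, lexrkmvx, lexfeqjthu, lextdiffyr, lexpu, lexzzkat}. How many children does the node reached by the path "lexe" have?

2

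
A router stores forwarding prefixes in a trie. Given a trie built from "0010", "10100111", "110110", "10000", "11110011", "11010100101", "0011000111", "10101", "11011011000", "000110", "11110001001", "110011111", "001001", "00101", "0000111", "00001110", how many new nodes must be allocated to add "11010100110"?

"110101001" is already a path in the trie; the remaining "10" must be added.
So 11 − 9 = 2 new nodes.

2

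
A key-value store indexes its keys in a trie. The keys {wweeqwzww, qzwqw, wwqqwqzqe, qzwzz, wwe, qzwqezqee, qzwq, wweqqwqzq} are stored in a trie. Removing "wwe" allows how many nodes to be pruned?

0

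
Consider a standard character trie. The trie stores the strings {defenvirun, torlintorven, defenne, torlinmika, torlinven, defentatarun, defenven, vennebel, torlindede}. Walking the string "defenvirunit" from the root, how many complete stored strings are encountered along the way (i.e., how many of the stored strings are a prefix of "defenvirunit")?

1

Check each prefix of "defenvirunit" against the stored set — each match is an end-marker on the path.
Prefixes of the query that are stored words: "defenvirun"
Count: 1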